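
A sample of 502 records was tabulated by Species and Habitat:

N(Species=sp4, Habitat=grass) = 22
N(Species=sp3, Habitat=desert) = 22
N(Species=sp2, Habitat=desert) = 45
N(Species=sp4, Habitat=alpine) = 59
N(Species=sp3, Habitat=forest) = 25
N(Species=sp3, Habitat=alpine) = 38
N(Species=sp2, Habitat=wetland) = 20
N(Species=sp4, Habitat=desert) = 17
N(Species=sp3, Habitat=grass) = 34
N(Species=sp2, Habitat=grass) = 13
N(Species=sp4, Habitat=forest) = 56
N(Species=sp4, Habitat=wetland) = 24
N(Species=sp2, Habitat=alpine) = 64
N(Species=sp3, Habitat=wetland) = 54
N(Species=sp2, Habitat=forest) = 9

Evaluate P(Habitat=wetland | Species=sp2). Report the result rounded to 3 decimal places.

0.132

Total with Species=sp2: 9 + 13 + 20 + 45 + 64 = 151.
P(Habitat=wetland | Species=sp2) = 20/151 = 0.132.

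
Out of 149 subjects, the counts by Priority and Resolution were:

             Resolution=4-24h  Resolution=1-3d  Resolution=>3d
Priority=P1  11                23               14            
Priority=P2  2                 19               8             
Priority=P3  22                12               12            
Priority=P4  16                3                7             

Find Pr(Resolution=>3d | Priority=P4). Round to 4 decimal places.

0.2692

Total with Priority=P4: 16 + 3 + 7 = 26.
P(Resolution=>3d | Priority=P4) = 7/26 = 0.2692.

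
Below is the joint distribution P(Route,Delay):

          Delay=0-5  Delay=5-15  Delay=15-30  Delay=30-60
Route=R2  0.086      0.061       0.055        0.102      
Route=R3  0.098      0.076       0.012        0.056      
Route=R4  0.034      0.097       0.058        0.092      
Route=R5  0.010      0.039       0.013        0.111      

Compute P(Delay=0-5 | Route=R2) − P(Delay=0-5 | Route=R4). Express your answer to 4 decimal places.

0.1619

P(Route=R2) = 0.086 + 0.061 + 0.055 + 0.102 = 0.304; P(Delay=0-5 | Route=R2) = 0.086/0.304 = 0.28289.
P(Route=R4) = 0.034 + 0.097 + 0.058 + 0.092 = 0.281; P(Delay=0-5 | Route=R4) = 0.034/0.281 = 0.12100.
Difference = 0.1619.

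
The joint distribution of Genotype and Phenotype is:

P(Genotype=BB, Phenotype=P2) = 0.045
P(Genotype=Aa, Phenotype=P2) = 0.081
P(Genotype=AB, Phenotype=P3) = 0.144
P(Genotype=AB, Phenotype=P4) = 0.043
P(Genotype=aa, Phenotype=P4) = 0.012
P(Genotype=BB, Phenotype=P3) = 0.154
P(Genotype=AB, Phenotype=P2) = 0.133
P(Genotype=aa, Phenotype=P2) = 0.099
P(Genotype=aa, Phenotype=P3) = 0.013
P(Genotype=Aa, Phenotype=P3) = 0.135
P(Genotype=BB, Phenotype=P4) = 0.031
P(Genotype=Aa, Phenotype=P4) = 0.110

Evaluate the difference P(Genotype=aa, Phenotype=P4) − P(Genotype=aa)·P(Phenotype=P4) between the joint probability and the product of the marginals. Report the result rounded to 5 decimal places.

P(Genotype=aa) = 0.099 + 0.013 + 0.012 = 0.124.
P(Phenotype=P4) = 0.110 + 0.012 + 0.043 + 0.031 = 0.196.
P(Genotype=aa, Phenotype=P4) − P(Genotype=aa)P(Phenotype=P4) = 0.012 − 0.124×0.196 = -0.01230.

-0.01230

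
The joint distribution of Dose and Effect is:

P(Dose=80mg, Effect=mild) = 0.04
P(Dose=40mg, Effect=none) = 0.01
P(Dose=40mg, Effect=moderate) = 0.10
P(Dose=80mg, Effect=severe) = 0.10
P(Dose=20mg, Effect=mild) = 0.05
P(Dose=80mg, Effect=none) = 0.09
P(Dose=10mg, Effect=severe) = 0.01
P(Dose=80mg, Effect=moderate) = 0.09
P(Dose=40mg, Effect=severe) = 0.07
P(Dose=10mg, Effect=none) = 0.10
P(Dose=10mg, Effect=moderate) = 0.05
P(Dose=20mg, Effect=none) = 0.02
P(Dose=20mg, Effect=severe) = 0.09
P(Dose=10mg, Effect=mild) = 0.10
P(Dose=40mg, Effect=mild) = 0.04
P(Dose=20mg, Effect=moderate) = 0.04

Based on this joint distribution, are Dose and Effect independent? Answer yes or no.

P(Dose=10mg) = 0.26 and P(Effect=severe) = 0.27, so their product is 0.0702, but P(Dose=10mg, Effect=severe) = 0.01. Since these differ, Dose and Effect are not independent.

no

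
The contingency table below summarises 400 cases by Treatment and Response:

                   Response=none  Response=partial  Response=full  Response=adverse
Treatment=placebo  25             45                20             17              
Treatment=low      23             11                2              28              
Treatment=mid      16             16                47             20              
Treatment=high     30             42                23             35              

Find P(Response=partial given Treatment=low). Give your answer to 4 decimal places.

0.1719

Total with Treatment=low: 23 + 11 + 2 + 28 = 64.
P(Response=partial | Treatment=low) = 11/64 = 0.1719.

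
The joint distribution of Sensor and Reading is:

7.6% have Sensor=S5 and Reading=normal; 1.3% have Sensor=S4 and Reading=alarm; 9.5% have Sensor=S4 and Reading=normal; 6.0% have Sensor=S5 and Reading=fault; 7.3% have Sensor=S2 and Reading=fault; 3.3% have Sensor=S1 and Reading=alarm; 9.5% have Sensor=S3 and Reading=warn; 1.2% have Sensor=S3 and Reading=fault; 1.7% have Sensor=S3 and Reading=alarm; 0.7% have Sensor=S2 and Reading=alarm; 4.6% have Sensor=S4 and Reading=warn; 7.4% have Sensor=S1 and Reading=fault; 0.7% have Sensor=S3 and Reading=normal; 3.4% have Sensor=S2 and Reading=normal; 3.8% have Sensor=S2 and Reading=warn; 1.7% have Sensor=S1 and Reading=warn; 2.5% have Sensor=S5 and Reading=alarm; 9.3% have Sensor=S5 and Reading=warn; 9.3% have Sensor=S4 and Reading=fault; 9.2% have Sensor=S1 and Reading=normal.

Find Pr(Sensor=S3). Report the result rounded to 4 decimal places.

0.1310

P(Sensor=S3) = 0.007 + 0.095 + 0.017 + 0.012 = 0.131.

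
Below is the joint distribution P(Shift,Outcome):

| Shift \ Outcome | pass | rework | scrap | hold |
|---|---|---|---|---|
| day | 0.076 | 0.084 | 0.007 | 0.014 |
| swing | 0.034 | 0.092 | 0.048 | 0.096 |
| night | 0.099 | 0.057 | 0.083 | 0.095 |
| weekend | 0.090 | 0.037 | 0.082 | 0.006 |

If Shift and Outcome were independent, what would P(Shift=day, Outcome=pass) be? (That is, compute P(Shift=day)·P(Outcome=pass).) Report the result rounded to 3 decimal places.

0.054

P(Shift=day) = 0.076 + 0.084 + 0.007 + 0.014 = 0.181.
P(Outcome=pass) = 0.076 + 0.034 + 0.099 + 0.090 = 0.299.
Product: 0.181 × 0.299 = 0.054.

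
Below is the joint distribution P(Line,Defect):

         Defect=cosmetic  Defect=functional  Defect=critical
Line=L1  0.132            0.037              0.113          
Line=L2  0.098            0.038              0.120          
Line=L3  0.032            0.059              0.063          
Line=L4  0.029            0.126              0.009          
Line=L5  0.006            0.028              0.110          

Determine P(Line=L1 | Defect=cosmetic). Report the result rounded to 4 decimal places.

0.4444

P(Defect=cosmetic) = 0.132 + 0.098 + 0.032 + 0.029 + 0.006 = 0.297.
P(Line=L1 | Defect=cosmetic) = 0.132/0.297 = 0.4444.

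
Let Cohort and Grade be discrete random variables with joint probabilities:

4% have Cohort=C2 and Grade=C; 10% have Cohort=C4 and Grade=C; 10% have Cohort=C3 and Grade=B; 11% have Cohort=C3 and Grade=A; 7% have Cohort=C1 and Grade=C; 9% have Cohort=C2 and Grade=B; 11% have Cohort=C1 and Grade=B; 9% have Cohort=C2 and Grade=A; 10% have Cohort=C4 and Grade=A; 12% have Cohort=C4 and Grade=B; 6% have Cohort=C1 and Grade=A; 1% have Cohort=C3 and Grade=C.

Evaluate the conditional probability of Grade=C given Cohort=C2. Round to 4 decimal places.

P(Cohort=C2) = 0.09 + 0.09 + 0.04 = 0.22.
P(Grade=C | Cohort=C2) = 0.04/0.22 = 0.1818.

0.1818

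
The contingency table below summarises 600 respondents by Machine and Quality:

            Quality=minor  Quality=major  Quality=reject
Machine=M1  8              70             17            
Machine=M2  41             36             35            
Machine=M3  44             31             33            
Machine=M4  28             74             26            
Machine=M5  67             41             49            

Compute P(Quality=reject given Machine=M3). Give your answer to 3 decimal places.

0.306

Total with Machine=M3: 44 + 31 + 33 = 108.
P(Quality=reject | Machine=M3) = 33/108 = 0.306.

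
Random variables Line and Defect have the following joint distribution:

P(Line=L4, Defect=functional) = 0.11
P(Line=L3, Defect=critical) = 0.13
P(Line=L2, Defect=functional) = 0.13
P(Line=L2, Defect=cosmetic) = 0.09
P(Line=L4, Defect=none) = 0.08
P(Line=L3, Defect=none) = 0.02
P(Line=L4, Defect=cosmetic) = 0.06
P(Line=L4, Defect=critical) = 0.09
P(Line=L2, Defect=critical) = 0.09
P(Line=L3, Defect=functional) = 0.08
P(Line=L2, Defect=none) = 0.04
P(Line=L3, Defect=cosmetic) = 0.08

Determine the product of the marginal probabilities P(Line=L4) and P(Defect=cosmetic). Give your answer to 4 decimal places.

0.0782

P(Line=L4) = 0.08 + 0.06 + 0.11 + 0.09 = 0.34.
P(Defect=cosmetic) = 0.09 + 0.08 + 0.06 = 0.23.
Product: 0.34 × 0.23 = 0.0782.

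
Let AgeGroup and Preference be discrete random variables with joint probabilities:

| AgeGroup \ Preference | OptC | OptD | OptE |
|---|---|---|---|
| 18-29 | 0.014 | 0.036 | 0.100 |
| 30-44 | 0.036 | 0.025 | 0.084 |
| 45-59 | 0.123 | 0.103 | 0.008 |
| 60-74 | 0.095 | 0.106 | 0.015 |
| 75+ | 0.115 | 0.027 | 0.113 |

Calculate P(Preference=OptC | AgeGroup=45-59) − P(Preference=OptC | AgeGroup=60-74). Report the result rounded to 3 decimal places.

0.086

P(AgeGroup=45-59) = 0.123 + 0.103 + 0.008 = 0.234; P(Preference=OptC | AgeGroup=45-59) = 0.123/0.234 = 0.5256.
P(AgeGroup=60-74) = 0.095 + 0.106 + 0.015 = 0.216; P(Preference=OptC | AgeGroup=60-74) = 0.095/0.216 = 0.4398.
Difference = 0.086.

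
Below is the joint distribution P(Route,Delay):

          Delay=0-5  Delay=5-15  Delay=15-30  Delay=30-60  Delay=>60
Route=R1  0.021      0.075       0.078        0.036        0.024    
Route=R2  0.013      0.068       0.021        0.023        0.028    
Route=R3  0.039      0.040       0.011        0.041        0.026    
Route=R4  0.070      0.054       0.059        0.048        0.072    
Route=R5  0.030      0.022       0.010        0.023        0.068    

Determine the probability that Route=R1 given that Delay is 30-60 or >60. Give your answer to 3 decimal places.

0.154

P(Delay=30-60) = 0.036 + 0.023 + 0.041 + 0.048 + 0.023 = 0.171.
P(Delay=>60) = 0.024 + 0.028 + 0.026 + 0.072 + 0.068 = 0.218.
P(Delay ∈ {30-60, >60}) = 0.171 + 0.218 = 0.389; P(Route=R1, Delay ∈ {30-60, >60}) = 0.036 + 0.024 = 0.060.
P(Route=R1 | Delay ∈ {30-60, >60}) = 0.060/0.389 = 0.154.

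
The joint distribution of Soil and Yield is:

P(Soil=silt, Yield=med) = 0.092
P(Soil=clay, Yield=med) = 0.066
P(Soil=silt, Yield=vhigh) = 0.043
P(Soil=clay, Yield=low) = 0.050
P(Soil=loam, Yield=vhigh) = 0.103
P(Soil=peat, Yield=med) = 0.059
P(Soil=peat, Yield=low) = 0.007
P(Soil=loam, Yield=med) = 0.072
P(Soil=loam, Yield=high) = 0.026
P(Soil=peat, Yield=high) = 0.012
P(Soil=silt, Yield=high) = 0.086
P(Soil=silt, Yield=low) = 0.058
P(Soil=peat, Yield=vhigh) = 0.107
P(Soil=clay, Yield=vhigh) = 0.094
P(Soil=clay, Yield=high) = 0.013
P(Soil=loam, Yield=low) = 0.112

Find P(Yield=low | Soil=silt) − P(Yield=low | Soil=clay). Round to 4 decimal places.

-0.0163

P(Soil=silt) = 0.058 + 0.092 + 0.086 + 0.043 = 0.279; P(Yield=low | Soil=silt) = 0.058/0.279 = 0.20789.
P(Soil=clay) = 0.050 + 0.066 + 0.013 + 0.094 = 0.223; P(Yield=low | Soil=clay) = 0.050/0.223 = 0.22422.
Difference = -0.0163.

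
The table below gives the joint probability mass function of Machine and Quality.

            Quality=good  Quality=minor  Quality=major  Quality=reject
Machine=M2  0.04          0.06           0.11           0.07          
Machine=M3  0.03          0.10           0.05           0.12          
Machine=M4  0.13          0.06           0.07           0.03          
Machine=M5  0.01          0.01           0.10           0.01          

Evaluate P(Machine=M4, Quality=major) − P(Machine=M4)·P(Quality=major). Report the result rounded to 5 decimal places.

-0.02570

P(Machine=M4) = 0.13 + 0.06 + 0.07 + 0.03 = 0.29.
P(Quality=major) = 0.11 + 0.05 + 0.07 + 0.10 = 0.33.
P(Machine=M4, Quality=major) − P(Machine=M4)P(Quality=major) = 0.07 − 0.29×0.33 = -0.02570.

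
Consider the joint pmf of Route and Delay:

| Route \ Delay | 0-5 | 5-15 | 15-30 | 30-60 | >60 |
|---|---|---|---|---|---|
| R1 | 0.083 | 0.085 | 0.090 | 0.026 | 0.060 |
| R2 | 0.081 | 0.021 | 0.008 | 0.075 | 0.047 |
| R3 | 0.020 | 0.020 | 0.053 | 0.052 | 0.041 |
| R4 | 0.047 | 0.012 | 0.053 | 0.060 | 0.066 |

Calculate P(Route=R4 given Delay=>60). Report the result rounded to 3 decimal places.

0.308

P(Delay=>60) = 0.060 + 0.047 + 0.041 + 0.066 = 0.214.
P(Route=R4 | Delay=>60) = 0.066/0.214 = 0.308.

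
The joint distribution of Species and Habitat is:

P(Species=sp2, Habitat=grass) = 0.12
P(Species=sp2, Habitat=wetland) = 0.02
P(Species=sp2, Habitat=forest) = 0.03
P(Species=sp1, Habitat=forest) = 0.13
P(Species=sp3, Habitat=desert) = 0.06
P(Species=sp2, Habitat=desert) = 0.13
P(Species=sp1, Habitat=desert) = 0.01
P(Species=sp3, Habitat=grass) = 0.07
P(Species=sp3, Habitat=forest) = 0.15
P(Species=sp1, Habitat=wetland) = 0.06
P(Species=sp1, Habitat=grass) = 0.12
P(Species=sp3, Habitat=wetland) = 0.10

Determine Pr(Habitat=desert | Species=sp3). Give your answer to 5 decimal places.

0.15789

P(Species=sp3) = 0.15 + 0.07 + 0.10 + 0.06 = 0.38.
P(Habitat=desert | Species=sp3) = 0.06/0.38 = 0.15789.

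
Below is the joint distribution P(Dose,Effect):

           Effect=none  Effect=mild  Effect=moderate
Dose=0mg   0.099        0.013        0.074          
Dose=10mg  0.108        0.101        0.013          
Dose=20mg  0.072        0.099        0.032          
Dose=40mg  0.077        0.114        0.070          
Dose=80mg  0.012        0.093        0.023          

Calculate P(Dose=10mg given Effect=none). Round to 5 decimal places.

0.29348

P(Effect=none) = 0.099 + 0.108 + 0.072 + 0.077 + 0.012 = 0.368.
P(Dose=10mg | Effect=none) = 0.108/0.368 = 0.29348.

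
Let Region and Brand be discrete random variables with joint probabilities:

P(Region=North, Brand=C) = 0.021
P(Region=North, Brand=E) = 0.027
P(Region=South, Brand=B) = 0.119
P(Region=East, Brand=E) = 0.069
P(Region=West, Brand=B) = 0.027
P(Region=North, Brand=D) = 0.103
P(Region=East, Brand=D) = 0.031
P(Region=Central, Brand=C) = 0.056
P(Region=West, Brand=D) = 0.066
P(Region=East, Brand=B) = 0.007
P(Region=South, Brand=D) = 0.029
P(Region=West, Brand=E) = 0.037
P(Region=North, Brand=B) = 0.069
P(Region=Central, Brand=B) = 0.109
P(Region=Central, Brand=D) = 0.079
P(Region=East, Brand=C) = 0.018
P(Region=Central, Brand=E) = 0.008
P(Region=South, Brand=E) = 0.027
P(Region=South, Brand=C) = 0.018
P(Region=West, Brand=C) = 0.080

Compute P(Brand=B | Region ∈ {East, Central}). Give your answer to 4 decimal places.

0.3077

P(Region=East) = 0.007 + 0.018 + 0.031 + 0.069 = 0.125.
P(Region=Central) = 0.109 + 0.056 + 0.079 + 0.008 = 0.252.
P(Region ∈ {East, Central}) = 0.125 + 0.252 = 0.377; P(Brand=B, Region ∈ {East, Central}) = 0.007 + 0.109 = 0.116.
P(Brand=B | Region ∈ {East, Central}) = 0.116/0.377 = 0.3077.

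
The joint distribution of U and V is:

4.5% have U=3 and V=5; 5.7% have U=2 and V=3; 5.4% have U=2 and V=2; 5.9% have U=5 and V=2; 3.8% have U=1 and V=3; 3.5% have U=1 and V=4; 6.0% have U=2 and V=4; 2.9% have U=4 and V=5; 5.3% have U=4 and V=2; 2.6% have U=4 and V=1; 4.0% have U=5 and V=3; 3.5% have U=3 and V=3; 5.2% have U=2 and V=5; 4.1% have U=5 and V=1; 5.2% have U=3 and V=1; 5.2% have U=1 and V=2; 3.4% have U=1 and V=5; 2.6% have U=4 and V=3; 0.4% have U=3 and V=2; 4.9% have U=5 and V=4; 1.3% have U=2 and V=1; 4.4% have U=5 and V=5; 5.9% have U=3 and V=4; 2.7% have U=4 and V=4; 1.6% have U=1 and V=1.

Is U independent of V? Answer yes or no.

P(U=3) = 0.195 and P(V=2) = 0.222, so their product is 0.04329, but P(U=3, V=2) = 0.004. Since these differ, U and V are not independent.

no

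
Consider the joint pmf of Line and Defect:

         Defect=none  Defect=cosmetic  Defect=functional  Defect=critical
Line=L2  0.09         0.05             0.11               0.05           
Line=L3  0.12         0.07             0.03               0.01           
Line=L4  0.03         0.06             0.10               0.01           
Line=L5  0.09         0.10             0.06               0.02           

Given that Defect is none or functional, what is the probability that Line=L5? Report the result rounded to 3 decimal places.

0.238

P(Defect=none) = 0.09 + 0.12 + 0.03 + 0.09 = 0.33.
P(Defect=functional) = 0.11 + 0.03 + 0.10 + 0.06 = 0.30.
P(Defect ∈ {none, functional}) = 0.33 + 0.30 = 0.63; P(Line=L5, Defect ∈ {none, functional}) = 0.09 + 0.06 = 0.15.
P(Line=L5 | Defect ∈ {none, functional}) = 0.15/0.63 = 0.238.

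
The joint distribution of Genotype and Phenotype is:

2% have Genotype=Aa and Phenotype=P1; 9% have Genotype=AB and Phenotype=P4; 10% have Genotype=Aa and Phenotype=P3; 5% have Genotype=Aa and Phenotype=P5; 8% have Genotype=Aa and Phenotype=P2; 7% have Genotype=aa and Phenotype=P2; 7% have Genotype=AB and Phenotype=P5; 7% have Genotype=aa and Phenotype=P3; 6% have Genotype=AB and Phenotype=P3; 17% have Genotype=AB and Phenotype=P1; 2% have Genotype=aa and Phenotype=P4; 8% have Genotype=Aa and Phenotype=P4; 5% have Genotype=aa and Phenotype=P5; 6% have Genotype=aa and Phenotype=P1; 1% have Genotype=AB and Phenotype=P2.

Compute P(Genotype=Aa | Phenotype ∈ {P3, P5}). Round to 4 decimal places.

0.3750

P(Phenotype=P3) = 0.10 + 0.07 + 0.06 = 0.23.
P(Phenotype=P5) = 0.05 + 0.05 + 0.07 = 0.17.
P(Phenotype ∈ {P3, P5}) = 0.23 + 0.17 = 0.40; P(Genotype=Aa, Phenotype ∈ {P3, P5}) = 0.10 + 0.05 = 0.15.
P(Genotype=Aa | Phenotype ∈ {P3, P5}) = 0.15/0.40 = 0.3750.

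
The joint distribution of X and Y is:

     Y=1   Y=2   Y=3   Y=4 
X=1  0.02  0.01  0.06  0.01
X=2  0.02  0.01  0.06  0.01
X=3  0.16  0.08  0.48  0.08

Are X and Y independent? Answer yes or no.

yes

Every cell satisfies P(X,Y) = P(X)·P(Y). For instance P(X=1) = 0.10, P(Y=2) = 0.10, and 0.10×0.10 = 0.01 matches the joint entry. So X and Y are independent.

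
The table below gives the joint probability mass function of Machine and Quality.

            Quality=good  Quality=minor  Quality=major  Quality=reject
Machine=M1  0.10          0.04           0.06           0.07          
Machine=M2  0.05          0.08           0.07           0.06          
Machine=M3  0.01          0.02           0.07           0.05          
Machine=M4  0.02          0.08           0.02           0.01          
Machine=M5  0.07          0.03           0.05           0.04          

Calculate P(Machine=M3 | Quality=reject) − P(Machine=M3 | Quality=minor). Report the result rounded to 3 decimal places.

0.137

P(Quality=reject) = 0.07 + 0.06 + 0.05 + 0.01 + 0.04 = 0.23; P(Machine=M3 | Quality=reject) = 0.05/0.23 = 0.2174.
P(Quality=minor) = 0.04 + 0.08 + 0.02 + 0.08 + 0.03 = 0.25; P(Machine=M3 | Quality=minor) = 0.02/0.25 = 0.0800.
Difference = 0.137.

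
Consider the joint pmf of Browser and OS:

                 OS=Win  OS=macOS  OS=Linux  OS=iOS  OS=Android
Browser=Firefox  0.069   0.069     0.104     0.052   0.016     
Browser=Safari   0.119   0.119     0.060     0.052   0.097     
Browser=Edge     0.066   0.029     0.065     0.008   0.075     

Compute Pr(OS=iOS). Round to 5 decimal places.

P(OS=iOS) = 0.052 + 0.052 + 0.008 = 0.112.

0.11200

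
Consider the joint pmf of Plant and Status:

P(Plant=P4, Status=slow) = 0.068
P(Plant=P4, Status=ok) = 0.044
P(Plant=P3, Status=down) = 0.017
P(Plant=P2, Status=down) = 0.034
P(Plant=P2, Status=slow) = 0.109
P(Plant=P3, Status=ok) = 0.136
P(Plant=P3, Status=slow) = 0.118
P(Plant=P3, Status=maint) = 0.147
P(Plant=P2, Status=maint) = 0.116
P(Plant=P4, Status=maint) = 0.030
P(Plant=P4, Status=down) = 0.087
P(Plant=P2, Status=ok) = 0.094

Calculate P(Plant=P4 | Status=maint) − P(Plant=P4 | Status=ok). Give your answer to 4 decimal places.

P(Status=maint) = 0.116 + 0.147 + 0.030 = 0.293; P(Plant=P4 | Status=maint) = 0.030/0.293 = 0.10239.
P(Status=ok) = 0.094 + 0.136 + 0.044 = 0.274; P(Plant=P4 | Status=ok) = 0.044/0.274 = 0.16058.
Difference = -0.0582.

-0.0582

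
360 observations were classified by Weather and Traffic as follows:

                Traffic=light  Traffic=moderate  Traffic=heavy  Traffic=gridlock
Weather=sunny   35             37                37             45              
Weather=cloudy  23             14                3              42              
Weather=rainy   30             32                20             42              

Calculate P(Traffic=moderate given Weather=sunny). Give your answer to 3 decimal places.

Total with Weather=sunny: 35 + 37 + 37 + 45 = 154.
P(Traffic=moderate | Weather=sunny) = 37/154 = 0.240.

0.240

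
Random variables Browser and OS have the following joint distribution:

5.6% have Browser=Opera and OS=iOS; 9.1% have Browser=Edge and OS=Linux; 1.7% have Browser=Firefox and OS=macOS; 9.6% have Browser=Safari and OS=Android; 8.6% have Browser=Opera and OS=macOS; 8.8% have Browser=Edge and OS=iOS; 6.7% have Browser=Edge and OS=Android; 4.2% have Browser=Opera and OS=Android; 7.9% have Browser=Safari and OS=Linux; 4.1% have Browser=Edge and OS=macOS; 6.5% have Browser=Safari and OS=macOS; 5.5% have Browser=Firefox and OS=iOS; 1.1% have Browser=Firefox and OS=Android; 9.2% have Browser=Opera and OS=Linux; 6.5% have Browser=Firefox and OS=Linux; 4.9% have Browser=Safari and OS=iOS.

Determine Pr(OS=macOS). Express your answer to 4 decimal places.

0.2090

P(OS=macOS) = 0.017 + 0.065 + 0.041 + 0.086 = 0.209.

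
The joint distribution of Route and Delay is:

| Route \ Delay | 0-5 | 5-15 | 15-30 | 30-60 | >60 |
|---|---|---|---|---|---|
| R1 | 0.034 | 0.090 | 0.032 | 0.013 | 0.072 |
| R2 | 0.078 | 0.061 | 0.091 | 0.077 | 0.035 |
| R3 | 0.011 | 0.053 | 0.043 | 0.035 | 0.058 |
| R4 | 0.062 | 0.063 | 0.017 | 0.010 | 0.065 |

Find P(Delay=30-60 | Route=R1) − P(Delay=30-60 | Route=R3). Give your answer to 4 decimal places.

P(Route=R1) = 0.034 + 0.090 + 0.032 + 0.013 + 0.072 = 0.241; P(Delay=30-60 | Route=R1) = 0.013/0.241 = 0.05394.
P(Route=R3) = 0.011 + 0.053 + 0.043 + 0.035 + 0.058 = 0.200; P(Delay=30-60 | Route=R3) = 0.035/0.200 = 0.17500.
Difference = -0.1211.

-0.1211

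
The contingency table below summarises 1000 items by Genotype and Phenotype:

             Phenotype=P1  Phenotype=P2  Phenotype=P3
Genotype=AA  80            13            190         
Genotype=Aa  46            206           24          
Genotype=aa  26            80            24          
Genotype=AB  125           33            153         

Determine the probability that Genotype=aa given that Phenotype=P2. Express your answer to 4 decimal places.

Total with Phenotype=P2: 13 + 206 + 80 + 33 = 332.
P(Genotype=aa | Phenotype=P2) = 80/332 = 0.2410.

0.2410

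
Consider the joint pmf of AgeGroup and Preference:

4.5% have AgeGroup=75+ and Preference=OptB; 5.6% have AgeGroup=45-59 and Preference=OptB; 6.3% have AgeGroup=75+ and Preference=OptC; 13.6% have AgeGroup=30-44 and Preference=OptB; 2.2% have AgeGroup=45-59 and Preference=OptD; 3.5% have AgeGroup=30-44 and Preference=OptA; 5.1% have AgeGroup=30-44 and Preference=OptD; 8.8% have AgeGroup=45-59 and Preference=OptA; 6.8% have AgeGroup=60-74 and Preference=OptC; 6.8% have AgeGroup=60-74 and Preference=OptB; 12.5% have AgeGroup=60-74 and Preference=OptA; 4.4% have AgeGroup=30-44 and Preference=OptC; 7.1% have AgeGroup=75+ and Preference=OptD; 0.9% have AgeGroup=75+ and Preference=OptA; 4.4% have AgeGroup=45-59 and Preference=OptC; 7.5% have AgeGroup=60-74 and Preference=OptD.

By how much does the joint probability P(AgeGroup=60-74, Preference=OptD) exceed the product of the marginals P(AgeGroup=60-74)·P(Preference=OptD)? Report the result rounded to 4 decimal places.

0.0014

P(AgeGroup=60-74) = 0.125 + 0.068 + 0.068 + 0.075 = 0.336.
P(Preference=OptD) = 0.051 + 0.022 + 0.075 + 0.071 = 0.219.
P(AgeGroup=60-74, Preference=OptD) − P(AgeGroup=60-74)P(Preference=OptD) = 0.075 − 0.336×0.219 = 0.0014.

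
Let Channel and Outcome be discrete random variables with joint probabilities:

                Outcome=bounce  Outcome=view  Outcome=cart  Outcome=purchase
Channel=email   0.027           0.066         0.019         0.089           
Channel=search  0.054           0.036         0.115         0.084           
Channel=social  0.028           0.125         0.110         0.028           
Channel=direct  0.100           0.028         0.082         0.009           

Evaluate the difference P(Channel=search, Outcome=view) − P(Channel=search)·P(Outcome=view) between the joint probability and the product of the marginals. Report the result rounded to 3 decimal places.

P(Channel=search) = 0.054 + 0.036 + 0.115 + 0.084 = 0.289.
P(Outcome=view) = 0.066 + 0.036 + 0.125 + 0.028 = 0.255.
P(Channel=search, Outcome=view) − P(Channel=search)P(Outcome=view) = 0.036 − 0.289×0.255 = -0.038.

-0.038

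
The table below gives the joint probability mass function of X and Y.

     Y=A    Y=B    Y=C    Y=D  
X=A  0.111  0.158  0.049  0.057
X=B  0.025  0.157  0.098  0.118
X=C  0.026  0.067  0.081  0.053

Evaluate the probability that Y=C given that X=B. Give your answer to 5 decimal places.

P(X=B) = 0.025 + 0.157 + 0.098 + 0.118 = 0.398.
P(Y=C | X=B) = 0.098/0.398 = 0.24623.

0.24623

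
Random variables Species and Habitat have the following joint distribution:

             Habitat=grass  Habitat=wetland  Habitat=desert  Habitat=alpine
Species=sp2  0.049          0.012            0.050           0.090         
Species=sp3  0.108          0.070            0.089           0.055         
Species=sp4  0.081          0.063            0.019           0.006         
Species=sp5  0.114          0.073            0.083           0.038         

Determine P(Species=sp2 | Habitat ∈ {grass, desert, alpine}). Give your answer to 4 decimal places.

P(Habitat=grass) = 0.049 + 0.108 + 0.081 + 0.114 = 0.352.
P(Habitat=desert) = 0.050 + 0.089 + 0.019 + 0.083 = 0.241.
P(Habitat=alpine) = 0.090 + 0.055 + 0.006 + 0.038 = 0.189.
P(Habitat ∈ {grass, desert, alpine}) = 0.352 + 0.241 + 0.189 = 0.782; P(Species=sp2, Habitat ∈ {grass, desert, alpine}) = 0.049 + 0.050 + 0.090 = 0.189.
P(Species=sp2 | Habitat ∈ {grass, desert, alpine}) = 0.189/0.782 = 0.2417.

0.2417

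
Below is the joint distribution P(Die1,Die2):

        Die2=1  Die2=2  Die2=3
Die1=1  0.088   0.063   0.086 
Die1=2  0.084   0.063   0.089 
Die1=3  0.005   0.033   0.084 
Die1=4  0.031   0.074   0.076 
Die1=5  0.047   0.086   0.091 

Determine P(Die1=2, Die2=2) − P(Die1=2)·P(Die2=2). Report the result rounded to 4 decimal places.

P(Die1=2) = 0.084 + 0.063 + 0.089 = 0.236.
P(Die2=2) = 0.063 + 0.063 + 0.033 + 0.074 + 0.086 = 0.319.
P(Die1=2, Die2=2) − P(Die1=2)P(Die2=2) = 0.063 − 0.236×0.319 = -0.0123.

-0.0123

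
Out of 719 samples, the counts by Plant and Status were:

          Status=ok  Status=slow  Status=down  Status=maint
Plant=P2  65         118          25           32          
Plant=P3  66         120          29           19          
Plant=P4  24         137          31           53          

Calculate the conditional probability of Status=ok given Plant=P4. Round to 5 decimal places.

Total with Plant=P4: 24 + 137 + 31 + 53 = 245.
P(Status=ok | Plant=P4) = 24/245 = 0.09796.

0.09796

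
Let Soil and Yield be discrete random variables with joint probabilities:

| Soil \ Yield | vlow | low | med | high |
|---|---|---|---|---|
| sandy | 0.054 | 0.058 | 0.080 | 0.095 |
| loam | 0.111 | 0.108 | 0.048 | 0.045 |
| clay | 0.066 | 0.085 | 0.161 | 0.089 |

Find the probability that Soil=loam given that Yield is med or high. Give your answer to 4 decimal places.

0.1795

P(Yield=med) = 0.080 + 0.048 + 0.161 = 0.289.
P(Yield=high) = 0.095 + 0.045 + 0.089 = 0.229.
P(Yield ∈ {med, high}) = 0.289 + 0.229 = 0.518; P(Soil=loam, Yield ∈ {med, high}) = 0.048 + 0.045 = 0.093.
P(Soil=loam | Yield ∈ {med, high}) = 0.093/0.518 = 0.1795.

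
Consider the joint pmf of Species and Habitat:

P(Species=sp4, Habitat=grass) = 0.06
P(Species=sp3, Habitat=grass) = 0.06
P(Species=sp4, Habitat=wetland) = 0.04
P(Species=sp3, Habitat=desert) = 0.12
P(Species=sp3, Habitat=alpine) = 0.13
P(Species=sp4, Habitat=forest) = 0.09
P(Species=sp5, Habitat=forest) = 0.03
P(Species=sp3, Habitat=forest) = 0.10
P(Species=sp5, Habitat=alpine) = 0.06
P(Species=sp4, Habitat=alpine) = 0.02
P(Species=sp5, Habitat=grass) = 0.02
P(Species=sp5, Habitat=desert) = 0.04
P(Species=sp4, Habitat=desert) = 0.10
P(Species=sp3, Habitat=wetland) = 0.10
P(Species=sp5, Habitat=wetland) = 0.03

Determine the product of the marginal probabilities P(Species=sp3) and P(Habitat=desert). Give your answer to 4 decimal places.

0.1326

P(Species=sp3) = 0.10 + 0.06 + 0.10 + 0.12 + 0.13 = 0.51.
P(Habitat=desert) = 0.12 + 0.10 + 0.04 = 0.26.
Product: 0.51 × 0.26 = 0.1326.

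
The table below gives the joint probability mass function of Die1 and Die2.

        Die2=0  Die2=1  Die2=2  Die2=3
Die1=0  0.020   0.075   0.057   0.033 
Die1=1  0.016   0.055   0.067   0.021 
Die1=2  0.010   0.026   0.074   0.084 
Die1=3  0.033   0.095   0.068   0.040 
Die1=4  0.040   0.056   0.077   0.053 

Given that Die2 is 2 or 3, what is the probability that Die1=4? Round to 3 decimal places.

0.226

P(Die2=2) = 0.057 + 0.067 + 0.074 + 0.068 + 0.077 = 0.343.
P(Die2=3) = 0.033 + 0.021 + 0.084 + 0.040 + 0.053 = 0.231.
P(Die2 ∈ {2, 3}) = 0.343 + 0.231 = 0.574; P(Die1=4, Die2 ∈ {2, 3}) = 0.077 + 0.053 = 0.130.
P(Die1=4 | Die2 ∈ {2, 3}) = 0.130/0.574 = 0.226.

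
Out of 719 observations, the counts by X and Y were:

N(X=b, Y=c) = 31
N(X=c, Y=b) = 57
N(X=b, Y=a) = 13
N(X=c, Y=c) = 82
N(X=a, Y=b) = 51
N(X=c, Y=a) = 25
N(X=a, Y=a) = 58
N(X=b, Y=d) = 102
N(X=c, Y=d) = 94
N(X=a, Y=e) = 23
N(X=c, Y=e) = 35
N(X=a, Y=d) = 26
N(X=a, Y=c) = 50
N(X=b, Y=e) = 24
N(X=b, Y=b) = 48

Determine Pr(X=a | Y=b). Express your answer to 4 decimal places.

Total with Y=b: 51 + 48 + 57 = 156.
P(X=a | Y=b) = 51/156 = 0.3269.

0.3269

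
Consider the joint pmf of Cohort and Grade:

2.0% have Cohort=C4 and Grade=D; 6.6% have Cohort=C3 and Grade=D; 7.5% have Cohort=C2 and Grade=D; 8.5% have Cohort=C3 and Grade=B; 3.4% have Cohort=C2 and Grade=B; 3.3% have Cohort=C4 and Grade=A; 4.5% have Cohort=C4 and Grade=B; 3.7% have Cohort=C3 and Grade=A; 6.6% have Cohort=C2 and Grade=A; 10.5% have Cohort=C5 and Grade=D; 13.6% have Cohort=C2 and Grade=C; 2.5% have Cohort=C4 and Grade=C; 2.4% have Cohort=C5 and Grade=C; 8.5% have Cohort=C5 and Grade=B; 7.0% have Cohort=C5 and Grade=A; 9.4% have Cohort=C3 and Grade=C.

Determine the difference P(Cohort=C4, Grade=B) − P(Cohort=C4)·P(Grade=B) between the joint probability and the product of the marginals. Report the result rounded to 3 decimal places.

P(Cohort=C4) = 0.033 + 0.045 + 0.025 + 0.020 = 0.123.
P(Grade=B) = 0.034 + 0.085 + 0.045 + 0.085 = 0.249.
P(Cohort=C4, Grade=B) − P(Cohort=C4)P(Grade=B) = 0.045 − 0.123×0.249 = 0.014.

0.014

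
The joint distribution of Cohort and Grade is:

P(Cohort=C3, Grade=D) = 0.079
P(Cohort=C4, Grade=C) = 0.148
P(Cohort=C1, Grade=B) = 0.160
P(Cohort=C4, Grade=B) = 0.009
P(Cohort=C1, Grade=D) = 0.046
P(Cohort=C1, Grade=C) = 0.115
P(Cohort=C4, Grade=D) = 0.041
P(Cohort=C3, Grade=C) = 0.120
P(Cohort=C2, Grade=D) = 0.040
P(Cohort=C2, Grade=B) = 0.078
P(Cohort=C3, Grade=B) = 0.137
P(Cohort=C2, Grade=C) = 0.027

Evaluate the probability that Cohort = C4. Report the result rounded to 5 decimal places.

P(Cohort=C4) = 0.009 + 0.148 + 0.041 = 0.198.

0.19800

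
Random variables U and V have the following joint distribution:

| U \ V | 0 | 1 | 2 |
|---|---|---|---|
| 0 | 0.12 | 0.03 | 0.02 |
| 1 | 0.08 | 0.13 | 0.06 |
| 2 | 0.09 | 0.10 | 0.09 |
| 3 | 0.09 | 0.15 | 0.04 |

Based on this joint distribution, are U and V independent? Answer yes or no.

no

P(U=0) = 0.17 and P(V=0) = 0.38, so their product is 0.0646, but P(U=0, V=0) = 0.12. Since these differ, U and V are not independent.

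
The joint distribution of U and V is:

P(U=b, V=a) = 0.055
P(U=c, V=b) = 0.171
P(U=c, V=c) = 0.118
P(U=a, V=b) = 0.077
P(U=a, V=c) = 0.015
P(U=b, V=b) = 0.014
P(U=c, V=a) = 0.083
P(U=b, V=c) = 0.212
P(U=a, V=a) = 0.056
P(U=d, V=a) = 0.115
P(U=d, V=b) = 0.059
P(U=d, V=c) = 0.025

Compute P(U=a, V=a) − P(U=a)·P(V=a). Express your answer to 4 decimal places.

P(U=a) = 0.056 + 0.077 + 0.015 = 0.148.
P(V=a) = 0.056 + 0.055 + 0.083 + 0.115 = 0.309.
P(U=a, V=a) − P(U=a)P(V=a) = 0.056 − 0.148×0.309 = 0.0103.

0.0103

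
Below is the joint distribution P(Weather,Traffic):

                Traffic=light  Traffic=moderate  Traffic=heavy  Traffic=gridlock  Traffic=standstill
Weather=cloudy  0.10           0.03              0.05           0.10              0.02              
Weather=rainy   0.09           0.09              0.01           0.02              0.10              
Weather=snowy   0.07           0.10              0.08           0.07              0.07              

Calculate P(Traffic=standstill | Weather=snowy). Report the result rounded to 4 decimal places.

P(Weather=snowy) = 0.07 + 0.10 + 0.08 + 0.07 + 0.07 = 0.39.
P(Traffic=standstill | Weather=snowy) = 0.07/0.39 = 0.1795.

0.1795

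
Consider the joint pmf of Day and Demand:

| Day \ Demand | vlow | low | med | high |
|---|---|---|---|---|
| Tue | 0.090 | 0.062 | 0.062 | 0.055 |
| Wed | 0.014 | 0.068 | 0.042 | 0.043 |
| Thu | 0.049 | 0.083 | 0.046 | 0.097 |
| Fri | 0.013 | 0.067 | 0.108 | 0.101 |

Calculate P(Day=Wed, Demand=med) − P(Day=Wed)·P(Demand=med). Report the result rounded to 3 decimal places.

-0.001

P(Day=Wed) = 0.014 + 0.068 + 0.042 + 0.043 = 0.167.
P(Demand=med) = 0.062 + 0.042 + 0.046 + 0.108 = 0.258.
P(Day=Wed, Demand=med) − P(Day=Wed)P(Demand=med) = 0.042 − 0.167×0.258 = -0.001.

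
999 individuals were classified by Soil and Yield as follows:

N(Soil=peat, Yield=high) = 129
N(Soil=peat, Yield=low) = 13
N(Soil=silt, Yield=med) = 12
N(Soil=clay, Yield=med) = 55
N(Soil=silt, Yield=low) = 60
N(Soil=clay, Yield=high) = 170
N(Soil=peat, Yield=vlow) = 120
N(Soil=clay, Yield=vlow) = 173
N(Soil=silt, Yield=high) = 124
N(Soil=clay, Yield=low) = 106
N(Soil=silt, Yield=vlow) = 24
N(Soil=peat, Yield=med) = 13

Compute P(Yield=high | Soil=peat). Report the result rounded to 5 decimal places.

0.46909

Total with Soil=peat: 120 + 13 + 13 + 129 = 275.
P(Yield=high | Soil=peat) = 129/275 = 0.46909.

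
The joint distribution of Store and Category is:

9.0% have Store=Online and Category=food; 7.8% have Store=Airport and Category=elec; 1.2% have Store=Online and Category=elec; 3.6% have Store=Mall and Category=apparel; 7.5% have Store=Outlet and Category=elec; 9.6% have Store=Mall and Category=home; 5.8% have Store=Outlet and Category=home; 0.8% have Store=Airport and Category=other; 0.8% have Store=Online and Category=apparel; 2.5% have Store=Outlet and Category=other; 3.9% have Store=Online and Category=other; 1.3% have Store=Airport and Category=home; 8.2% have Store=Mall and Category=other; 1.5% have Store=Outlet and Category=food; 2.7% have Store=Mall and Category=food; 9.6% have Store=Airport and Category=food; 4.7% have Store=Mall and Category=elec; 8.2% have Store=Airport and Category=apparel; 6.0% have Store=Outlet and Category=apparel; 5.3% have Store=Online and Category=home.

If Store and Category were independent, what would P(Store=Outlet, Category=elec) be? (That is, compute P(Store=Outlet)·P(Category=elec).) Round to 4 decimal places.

0.0494

P(Store=Outlet) = 0.015 + 0.060 + 0.075 + 0.058 + 0.025 = 0.233.
P(Category=elec) = 0.047 + 0.078 + 0.075 + 0.012 = 0.212.
Product: 0.233 × 0.212 = 0.0494.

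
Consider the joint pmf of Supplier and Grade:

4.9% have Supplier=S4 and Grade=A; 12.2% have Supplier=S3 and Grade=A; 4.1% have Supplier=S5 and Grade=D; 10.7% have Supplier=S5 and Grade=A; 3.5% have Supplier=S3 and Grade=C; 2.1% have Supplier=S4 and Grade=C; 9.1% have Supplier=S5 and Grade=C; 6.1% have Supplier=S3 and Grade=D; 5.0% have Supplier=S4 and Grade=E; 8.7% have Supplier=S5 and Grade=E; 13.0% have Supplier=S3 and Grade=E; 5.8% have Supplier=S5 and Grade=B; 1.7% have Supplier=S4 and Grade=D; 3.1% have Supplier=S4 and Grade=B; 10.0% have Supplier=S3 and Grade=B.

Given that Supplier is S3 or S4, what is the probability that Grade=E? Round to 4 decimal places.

0.2922

P(Supplier=S3) = 0.122 + 0.100 + 0.035 + 0.061 + 0.130 = 0.448.
P(Supplier=S4) = 0.049 + 0.031 + 0.021 + 0.017 + 0.050 = 0.168.
P(Supplier ∈ {S3, S4}) = 0.448 + 0.168 = 0.616; P(Grade=E, Supplier ∈ {S3, S4}) = 0.130 + 0.050 = 0.180.
P(Grade=E | Supplier ∈ {S3, S4}) = 0.180/0.616 = 0.2922.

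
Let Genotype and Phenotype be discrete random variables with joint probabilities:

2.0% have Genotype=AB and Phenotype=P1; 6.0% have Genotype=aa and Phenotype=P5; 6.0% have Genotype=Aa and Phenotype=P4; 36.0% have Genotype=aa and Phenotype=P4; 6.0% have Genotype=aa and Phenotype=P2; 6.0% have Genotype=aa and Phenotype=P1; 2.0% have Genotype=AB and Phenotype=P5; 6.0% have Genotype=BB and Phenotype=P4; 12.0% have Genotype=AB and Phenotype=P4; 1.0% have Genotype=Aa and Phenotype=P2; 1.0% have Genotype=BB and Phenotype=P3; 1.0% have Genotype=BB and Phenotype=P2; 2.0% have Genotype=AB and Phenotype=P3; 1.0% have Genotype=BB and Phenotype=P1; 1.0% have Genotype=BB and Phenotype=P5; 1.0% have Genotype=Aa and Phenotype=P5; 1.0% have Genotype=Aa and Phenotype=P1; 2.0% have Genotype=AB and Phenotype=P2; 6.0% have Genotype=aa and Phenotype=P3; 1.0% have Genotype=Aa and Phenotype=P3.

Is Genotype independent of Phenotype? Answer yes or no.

yes

Every cell satisfies P(Genotype,Phenotype) = P(Genotype)·P(Phenotype). For instance P(Genotype=BB) = 0.100, P(Phenotype=P5) = 0.100, and 0.100×0.100 = 0.010 matches the joint entry. So Genotype and Phenotype are independent.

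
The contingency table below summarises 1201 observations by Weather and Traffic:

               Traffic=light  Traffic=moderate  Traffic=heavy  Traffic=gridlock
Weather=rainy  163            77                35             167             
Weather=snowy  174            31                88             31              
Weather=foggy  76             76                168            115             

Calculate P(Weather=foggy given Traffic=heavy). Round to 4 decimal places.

Total with Traffic=heavy: 35 + 88 + 168 = 291.
P(Weather=foggy | Traffic=heavy) = 168/291 = 0.5773.

0.5773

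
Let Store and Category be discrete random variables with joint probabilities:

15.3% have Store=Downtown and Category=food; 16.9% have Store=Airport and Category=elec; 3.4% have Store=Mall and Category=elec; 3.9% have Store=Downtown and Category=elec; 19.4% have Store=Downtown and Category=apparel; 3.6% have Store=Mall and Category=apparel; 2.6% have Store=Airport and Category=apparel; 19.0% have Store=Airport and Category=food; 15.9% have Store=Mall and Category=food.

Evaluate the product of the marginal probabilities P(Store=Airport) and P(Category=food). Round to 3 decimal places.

0.193

P(Store=Airport) = 0.190 + 0.026 + 0.169 = 0.385.
P(Category=food) = 0.153 + 0.159 + 0.190 = 0.502.
Product: 0.385 × 0.502 = 0.193.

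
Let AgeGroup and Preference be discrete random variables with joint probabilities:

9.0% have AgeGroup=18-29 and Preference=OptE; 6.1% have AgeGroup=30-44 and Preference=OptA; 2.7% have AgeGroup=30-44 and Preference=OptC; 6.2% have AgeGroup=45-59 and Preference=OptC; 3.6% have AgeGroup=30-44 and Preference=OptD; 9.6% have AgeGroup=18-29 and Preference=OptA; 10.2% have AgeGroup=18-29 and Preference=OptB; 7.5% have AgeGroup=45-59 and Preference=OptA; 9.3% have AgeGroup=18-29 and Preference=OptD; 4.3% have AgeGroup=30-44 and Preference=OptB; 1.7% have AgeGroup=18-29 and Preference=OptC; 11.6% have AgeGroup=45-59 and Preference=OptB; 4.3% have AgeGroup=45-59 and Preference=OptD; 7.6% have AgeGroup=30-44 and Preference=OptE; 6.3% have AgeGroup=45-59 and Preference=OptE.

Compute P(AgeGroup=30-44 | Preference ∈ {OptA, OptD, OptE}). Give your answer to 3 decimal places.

0.273

P(Preference=OptA) = 0.096 + 0.061 + 0.075 = 0.232.
P(Preference=OptD) = 0.093 + 0.036 + 0.043 = 0.172.
P(Preference=OptE) = 0.090 + 0.076 + 0.063 = 0.229.
P(Preference ∈ {OptA, OptD, OptE}) = 0.232 + 0.172 + 0.229 = 0.633; P(AgeGroup=30-44, Preference ∈ {OptA, OptD, OptE}) = 0.061 + 0.036 + 0.076 = 0.173.
P(AgeGroup=30-44 | Preference ∈ {OptA, OptD, OptE}) = 0.173/0.633 = 0.273.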